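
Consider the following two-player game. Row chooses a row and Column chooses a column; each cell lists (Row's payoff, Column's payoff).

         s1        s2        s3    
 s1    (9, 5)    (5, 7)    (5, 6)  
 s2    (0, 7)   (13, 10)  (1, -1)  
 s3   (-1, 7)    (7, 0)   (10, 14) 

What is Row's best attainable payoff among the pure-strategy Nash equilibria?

Both s2 is a pure NE (Row: 13 ≥ 7; Column: 10 ≥ 7). Row gets 13.
Both s3 is a pure NE (Row: 10 ≥ 5; Column: 14 ≥ 7). Row gets 10.
Every other cell has a profitable deviation for at least one player. Highest of {13, 10} is 13.

13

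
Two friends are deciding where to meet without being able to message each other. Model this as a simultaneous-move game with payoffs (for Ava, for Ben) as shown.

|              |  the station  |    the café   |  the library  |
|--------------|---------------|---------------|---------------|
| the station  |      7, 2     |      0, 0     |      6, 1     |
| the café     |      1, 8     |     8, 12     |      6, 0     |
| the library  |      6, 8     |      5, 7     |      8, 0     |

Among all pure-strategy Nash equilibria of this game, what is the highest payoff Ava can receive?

8

Both the station is a pure NE (Ava: 7 ≥ 6; Ben: 2 ≥ 1). Ava gets 7.
Both the café is a pure NE (Ava: 8 ≥ 5; Ben: 12 ≥ 8). Ava gets 8.
Every other cell has a profitable deviation for at least one player. Highest of {7, 8} is 8.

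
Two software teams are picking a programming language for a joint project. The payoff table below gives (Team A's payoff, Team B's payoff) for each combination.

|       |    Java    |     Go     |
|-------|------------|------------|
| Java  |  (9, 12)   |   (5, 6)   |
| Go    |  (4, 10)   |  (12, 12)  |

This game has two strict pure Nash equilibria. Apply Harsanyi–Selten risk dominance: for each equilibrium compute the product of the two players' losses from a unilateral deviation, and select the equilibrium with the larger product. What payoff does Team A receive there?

9

At both Java: Team A loses 9 − 4 = 5 by deviating; Team B loses 12 − 6 = 6. Product = 5·6 = 30.
At both Go: Team A loses 12 − 5 = 7 by deviating; Team B loses 12 − 10 = 2. Product = 7·2 = 14.
30 > 14, so both Java is risk-dominant. Team A's payoff there is 9.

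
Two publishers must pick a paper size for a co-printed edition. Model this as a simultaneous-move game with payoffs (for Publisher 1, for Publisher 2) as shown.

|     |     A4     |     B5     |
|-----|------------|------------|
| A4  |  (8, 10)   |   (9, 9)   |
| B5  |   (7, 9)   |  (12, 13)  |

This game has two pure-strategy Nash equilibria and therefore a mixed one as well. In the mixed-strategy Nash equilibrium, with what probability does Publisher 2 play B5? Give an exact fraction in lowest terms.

1/4

Publisher 2's mix q on A4 must make Publisher 1 indifferent between A4 and B5.
Publisher 1's payoff from A4: 8q + 9(1−q). From B5: 7q + 12(1−q).
Set equal: 1q = 3(1−q) → q = 3/4.
Probability on B5 is 1 − 3/4 = 1/4.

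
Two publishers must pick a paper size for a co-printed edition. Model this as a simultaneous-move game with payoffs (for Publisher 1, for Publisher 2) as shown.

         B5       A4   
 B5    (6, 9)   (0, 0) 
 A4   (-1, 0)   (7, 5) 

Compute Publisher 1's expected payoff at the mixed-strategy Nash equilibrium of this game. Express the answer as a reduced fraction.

3

Publisher 2 mixes with probability q on B5, chosen so Publisher 1 is indifferent: 6q + 0(1−q) = (-1)q + 7(1−q) gives q = 1/2.
Publisher 1's expected payoff (from either row, since indifferent) is 6·1/2 + 0·1/2 = 3.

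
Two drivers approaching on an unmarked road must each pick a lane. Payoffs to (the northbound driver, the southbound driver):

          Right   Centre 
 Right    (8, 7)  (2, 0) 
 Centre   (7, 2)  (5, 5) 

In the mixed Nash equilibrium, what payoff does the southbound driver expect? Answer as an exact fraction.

The northbound driver mixes with probability p on Right, chosen so the southbound driver is indifferent: 7p + 2(1−p) = 0p + 5(1−p) gives p = 3/10.
The southbound driver's expected payoff is 7·3/10 + 2·7/10 = 7/2.

7/2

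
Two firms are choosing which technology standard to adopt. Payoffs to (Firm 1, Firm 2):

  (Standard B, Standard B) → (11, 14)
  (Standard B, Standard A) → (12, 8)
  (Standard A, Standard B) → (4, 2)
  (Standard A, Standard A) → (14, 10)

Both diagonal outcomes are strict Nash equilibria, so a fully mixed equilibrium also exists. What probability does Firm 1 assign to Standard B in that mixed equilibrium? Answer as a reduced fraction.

4/7

Firm 1's mix p on Standard B must make Firm 2 indifferent between Standard B and Standard A.
Firm 2's payoff from Standard B: 14p + 2(1−p). From Standard A: 8p + 10(1−p).
Set equal: 6p = 8(1−p) → p = 8/14 = 4/7.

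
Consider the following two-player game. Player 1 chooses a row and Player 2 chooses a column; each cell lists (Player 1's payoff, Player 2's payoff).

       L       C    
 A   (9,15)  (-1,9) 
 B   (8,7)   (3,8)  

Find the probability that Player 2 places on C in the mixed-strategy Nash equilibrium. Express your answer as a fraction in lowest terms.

Player 2's mix q on L must make Player 1 indifferent between A and B.
Player 1's payoff from A: 9q + (-1)(1−q). From B: 8q + 3(1−q).
Set equal: 1q = 4(1−q) → q = 4/5.
Probability on C is 1 − 4/5 = 1/5.

1/5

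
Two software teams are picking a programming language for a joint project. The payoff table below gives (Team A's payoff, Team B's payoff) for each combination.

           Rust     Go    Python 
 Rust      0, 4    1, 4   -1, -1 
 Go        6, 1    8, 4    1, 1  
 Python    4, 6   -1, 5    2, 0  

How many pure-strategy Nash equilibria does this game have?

1

Both Go: Team A gets 8 (best alternative 1); Team B gets 4 (best alternative 1). Neither deviates — NE.
Both Rust is not a NE: Team A would switch to Go (6 > 0).
No other cell survives both best-response checks, so there is 1 pure NE.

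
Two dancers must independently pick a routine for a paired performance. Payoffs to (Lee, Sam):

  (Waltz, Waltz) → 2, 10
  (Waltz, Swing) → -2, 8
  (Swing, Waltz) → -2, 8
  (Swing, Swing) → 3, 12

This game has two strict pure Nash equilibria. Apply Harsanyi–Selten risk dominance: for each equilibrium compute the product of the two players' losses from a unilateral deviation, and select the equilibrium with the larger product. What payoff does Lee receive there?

3

At both Waltz: Lee loses 2 − (-2) = 4 by deviating; Sam loses 10 − 8 = 2. Product = 4·2 = 8.
At both Swing: Lee loses 3 − (-2) = 5 by deviating; Sam loses 12 − 8 = 4. Product = 5·4 = 20.
20 > 8, so both Swing is risk-dominant. Lee's payoff there is 3.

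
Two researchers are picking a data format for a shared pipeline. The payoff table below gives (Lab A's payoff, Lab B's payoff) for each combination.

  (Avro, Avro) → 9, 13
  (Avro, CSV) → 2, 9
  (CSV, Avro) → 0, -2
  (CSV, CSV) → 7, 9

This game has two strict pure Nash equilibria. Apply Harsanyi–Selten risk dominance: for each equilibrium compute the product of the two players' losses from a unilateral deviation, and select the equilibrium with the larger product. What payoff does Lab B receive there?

9

At both Avro: Lab A loses 9 − 0 = 9 by deviating; Lab B loses 13 − 9 = 4. Product = 9·4 = 36.
At both CSV: Lab A loses 7 − 2 = 5 by deviating; Lab B loses 9 − (-2) = 11. Product = 5·11 = 55.
55 > 36, so both CSV is risk-dominant. Lab B's payoff there is 9.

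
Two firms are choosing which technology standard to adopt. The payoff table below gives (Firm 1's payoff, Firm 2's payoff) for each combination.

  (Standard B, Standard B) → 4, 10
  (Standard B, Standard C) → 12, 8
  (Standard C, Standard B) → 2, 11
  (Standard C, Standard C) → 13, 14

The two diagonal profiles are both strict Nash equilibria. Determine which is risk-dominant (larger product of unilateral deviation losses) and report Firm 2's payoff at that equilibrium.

10

At both Standard B: Firm 1 loses 4 − 2 = 2 by deviating; Firm 2 loses 10 − 8 = 2. Product = 2·2 = 4.
At both Standard C: Firm 1 loses 13 − 12 = 1 by deviating; Firm 2 loses 14 − 11 = 3. Product = 1·3 = 3.
4 > 3, so both Standard B is risk-dominant. Firm 2's payoff there is 10.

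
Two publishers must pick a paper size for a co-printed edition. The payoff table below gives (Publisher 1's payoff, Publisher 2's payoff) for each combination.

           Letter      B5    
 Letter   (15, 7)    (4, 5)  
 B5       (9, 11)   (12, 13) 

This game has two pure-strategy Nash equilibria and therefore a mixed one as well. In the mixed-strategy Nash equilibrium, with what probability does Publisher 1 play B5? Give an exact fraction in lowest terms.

Publisher 1's mix p on Letter must make Publisher 2 indifferent between Letter and B5.
Publisher 2's payoff from Letter: 7p + 11(1−p). From B5: 5p + 13(1−p).
Set equal: 2p = 2(1−p) → p = 2/4 = 1/2.
Probability on B5 is 1 − 1/2 = 1/2.

1/2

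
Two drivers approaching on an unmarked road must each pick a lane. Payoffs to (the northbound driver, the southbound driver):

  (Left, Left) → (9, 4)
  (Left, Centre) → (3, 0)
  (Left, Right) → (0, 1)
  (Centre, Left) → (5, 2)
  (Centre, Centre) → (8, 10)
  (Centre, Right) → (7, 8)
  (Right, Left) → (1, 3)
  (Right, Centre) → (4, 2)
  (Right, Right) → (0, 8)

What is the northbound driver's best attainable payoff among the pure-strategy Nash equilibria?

9

Both Left is a pure NE (the northbound driver: 9 ≥ 5; the southbound driver: 4 ≥ 1). The northbound driver gets 9.
Both Centre is a pure NE (the northbound driver: 8 ≥ 4; the southbound driver: 10 ≥ 8). The northbound driver gets 8.
Every other cell has a profitable deviation for at least one player. Highest of {9, 8} is 9.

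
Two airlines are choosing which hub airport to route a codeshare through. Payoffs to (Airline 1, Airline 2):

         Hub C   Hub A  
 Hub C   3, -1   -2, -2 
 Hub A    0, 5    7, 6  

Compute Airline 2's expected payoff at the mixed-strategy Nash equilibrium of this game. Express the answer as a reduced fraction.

2

Airline 1 mixes with probability p on Hub C, chosen so Airline 2 is indifferent: (-1)p + 5(1−p) = (-2)p + 6(1−p) gives p = 1/2.
Airline 2's expected payoff is (-1)·1/2 + 5·1/2 = 2.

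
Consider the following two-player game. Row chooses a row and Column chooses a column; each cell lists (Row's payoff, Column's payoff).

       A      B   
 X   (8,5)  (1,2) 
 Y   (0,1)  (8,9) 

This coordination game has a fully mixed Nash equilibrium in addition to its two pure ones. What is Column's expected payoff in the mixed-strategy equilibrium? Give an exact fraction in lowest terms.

Row mixes with probability p on X, chosen so Column is indifferent: 5p + 1(1−p) = 2p + 9(1−p) gives p = 8/11.
Column's expected payoff is 5·8/11 + 1·3/11 = 43/11.

43/11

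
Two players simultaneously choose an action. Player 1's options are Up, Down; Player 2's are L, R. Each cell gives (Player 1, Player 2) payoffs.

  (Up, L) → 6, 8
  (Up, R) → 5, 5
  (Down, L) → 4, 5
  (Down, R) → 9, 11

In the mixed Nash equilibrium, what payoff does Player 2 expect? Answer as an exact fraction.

Player 1 mixes with probability p on Up, chosen so Player 2 is indifferent: 8p + 5(1−p) = 5p + 11(1−p) gives p = 2/3.
Player 2's expected payoff is 8·2/3 + 5·1/3 = 7.

7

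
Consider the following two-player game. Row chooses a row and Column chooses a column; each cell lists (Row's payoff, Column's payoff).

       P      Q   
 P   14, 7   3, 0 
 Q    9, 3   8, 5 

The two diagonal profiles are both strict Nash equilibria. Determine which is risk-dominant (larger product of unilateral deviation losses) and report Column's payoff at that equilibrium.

7

At both P: Row loses 14 − 9 = 5 by deviating; Column loses 7 − 0 = 7. Product = 5·7 = 35.
At both Q: Row loses 8 − 3 = 5 by deviating; Column loses 5 − 3 = 2. Product = 5·2 = 10.
35 > 10, so both P is risk-dominant. Column's payoff there is 7.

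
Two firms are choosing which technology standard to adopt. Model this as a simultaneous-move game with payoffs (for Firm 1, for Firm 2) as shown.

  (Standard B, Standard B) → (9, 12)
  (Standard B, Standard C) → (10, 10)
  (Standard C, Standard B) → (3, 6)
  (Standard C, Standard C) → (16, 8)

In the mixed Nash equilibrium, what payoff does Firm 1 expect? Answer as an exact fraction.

Firm 2 mixes with probability q on Standard B, chosen so Firm 1 is indifferent: 9q + 10(1−q) = 3q + 16(1−q) gives q = 1/2.
Firm 1's expected payoff (from either row, since indifferent) is 9·1/2 + 10·1/2 = 19/2.

19/2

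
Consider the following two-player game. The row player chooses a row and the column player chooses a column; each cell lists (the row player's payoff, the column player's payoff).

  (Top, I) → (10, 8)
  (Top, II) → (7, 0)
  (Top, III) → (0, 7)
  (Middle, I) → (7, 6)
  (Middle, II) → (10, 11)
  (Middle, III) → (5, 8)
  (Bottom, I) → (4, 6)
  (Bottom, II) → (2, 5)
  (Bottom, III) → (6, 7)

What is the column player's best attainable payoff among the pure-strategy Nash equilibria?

11

(Top, I) is a pure NE (the row player: 10 ≥ 7; the column player: 8 ≥ 7). The column player gets 8.
(Middle, II) is a pure NE (the row player: 10 ≥ 7; the column player: 11 ≥ 8). The column player gets 11.
(Bottom, III) is a pure NE (the row player: 6 ≥ 5; the column player: 7 ≥ 6). The column player gets 7.
Every other cell has a profitable deviation for at least one player. Highest of {8, 11, 7} is 11.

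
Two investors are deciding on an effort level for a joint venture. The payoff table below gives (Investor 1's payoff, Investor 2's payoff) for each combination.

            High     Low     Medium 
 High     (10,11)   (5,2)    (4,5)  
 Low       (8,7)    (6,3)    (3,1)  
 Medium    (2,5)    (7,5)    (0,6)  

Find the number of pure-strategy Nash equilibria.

Both High: Investor 1 gets 10 (best alternative 8); Investor 2 gets 11 (best alternative 5). Neither deviates — NE.
Both Low is not a NE: Investor 1 would switch to Medium (7 > 6).
No other cell survives both best-response checks, so there is 1 pure NE.

1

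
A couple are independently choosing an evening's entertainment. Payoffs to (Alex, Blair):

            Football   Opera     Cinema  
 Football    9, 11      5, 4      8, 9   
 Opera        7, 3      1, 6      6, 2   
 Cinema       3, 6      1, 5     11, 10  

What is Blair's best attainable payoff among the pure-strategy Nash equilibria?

11

Both Football is a pure NE (Alex: 9 ≥ 7; Blair: 11 ≥ 9). Blair gets 11.
Both Cinema is a pure NE (Alex: 11 ≥ 8; Blair: 10 ≥ 6). Blair gets 10.
Every other cell has a profitable deviation for at least one player. Highest of {11, 10} is 11.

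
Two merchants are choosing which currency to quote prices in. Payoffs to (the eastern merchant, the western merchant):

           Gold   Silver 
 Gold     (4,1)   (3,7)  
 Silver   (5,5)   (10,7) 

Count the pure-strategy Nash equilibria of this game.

Both Silver: the eastern merchant gets 10 (best alternative 3); the western merchant gets 7 (best alternative 5). Neither deviates — NE.
Both Gold is not a NE: the eastern merchant would switch to Silver (5 > 4).
No other cell survives both best-response checks, so there is 1 pure NE.

1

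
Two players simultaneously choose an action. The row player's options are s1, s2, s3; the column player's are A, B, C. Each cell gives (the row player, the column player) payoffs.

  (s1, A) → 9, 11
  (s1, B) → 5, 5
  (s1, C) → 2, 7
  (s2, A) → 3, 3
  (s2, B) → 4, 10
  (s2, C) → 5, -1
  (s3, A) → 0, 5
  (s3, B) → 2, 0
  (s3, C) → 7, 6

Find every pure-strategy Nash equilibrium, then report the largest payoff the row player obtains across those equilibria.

9

(s1, A) is a pure NE (the row player: 9 ≥ 3; the column player: 11 ≥ 7). The row player gets 9.
(s3, C) is a pure NE (the row player: 7 ≥ 5; the column player: 6 ≥ 5). The row player gets 7.
Every other cell has a profitable deviation for at least one player. Highest of {9, 7} is 9.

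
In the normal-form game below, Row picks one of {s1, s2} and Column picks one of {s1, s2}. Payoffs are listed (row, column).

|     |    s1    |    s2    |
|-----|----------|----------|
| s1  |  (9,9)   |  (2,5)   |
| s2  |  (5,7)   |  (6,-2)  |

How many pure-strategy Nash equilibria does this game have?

Both s1: Row gets 9 (best alternative 5); Column gets 9 (best alternative 5). Neither deviates — NE.
Both s2 is not a NE: Column would switch to s1 (7 > -2).
No other cell survives both best-response checks, so there is 1 pure NE.

1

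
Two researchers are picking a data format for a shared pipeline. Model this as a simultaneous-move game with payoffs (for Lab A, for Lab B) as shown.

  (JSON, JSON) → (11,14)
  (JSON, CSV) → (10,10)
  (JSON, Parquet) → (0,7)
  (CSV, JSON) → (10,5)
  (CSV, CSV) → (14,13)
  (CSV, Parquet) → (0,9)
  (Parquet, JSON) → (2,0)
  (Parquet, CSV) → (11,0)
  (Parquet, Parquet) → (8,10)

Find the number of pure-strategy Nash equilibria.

3

Both JSON: Lab A gets 11 (best alternative 10); Lab B gets 14 (best alternative 10). Neither deviates — NE.
Both CSV: Lab A gets 14 (best alternative 11); Lab B gets 13 (best alternative 9). Neither deviates — NE.
Both Parquet: Lab A gets 8 (best alternative 0); Lab B gets 10 (best alternative 0). Neither deviates — NE.
(JSON, CSV) is not a NE: Lab A would switch to CSV (14 > 10).
No other cell survives both best-response checks, so there are 3 pure NE.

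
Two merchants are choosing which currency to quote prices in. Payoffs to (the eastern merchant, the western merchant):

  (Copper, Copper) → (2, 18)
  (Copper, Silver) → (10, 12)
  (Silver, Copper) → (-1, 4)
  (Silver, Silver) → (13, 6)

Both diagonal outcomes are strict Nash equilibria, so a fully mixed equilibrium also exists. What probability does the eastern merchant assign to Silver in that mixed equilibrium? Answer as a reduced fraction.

3/4

The eastern merchant's mix p on Copper must make the western merchant indifferent between Copper and Silver.
The western merchant's payoff from Copper: 18p + 4(1−p). From Silver: 12p + 6(1−p).
Set equal: 6p = 2(1−p) → p = 2/8 = 1/4.
Probability on Silver is 1 − 1/4 = 3/4.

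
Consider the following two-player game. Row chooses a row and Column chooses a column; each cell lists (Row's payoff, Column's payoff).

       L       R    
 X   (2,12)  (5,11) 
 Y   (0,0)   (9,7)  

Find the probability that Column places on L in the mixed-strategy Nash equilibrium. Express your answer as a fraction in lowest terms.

Column's mix q on L must make Row indifferent between X and Y.
Row's payoff from X: 2q + 5(1−q). From Y: 0q + 9(1−q).
Set equal: 2q = 4(1−q) → q = 4/6 = 2/3.

2/3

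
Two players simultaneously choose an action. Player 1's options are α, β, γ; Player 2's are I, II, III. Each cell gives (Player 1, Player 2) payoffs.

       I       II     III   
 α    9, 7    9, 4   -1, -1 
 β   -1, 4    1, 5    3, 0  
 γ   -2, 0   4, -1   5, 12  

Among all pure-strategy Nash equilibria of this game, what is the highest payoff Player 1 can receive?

(α, I) is a pure NE (Player 1: 9 ≥ -1; Player 2: 7 ≥ 4). Player 1 gets 9.
(γ, III) is a pure NE (Player 1: 5 ≥ 3; Player 2: 12 ≥ 0). Player 1 gets 5.
Every other cell has a profitable deviation for at least one player. Highest of {9, 5} is 9.

9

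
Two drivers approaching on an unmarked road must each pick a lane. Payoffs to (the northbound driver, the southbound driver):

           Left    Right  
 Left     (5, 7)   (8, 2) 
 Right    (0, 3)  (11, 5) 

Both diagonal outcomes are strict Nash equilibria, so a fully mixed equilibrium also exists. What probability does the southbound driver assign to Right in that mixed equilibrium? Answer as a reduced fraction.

5/8

The southbound driver's mix q on Left must make the northbound driver indifferent between Left and Right.
The northbound driver's payoff from Left: 5q + 8(1−q). From Right: 0q + 11(1−q).
Set equal: 5q = 3(1−q) → q = 3/8.
Probability on Right is 1 − 3/8 = 5/8.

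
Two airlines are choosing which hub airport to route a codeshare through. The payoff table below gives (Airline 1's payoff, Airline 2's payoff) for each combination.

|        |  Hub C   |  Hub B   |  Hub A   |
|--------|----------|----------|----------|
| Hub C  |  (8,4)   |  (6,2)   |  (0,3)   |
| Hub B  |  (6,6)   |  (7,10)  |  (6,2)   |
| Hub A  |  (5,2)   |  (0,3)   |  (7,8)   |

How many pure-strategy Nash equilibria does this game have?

Both Hub C: Airline 1 gets 8 (best alternative 6); Airline 2 gets 4 (best alternative 3). Neither deviates — NE.
Both Hub B: Airline 1 gets 7 (best alternative 6); Airline 2 gets 10 (best alternative 6). Neither deviates — NE.
Both Hub A: Airline 1 gets 7 (best alternative 6); Airline 2 gets 8 (best alternative 3). Neither deviates — NE.
(Hub A, Hub B) is not a NE: Airline 1 would switch to Hub B (7 > 0).
No other cell survives both best-response checks, so there are 3 pure NE.

3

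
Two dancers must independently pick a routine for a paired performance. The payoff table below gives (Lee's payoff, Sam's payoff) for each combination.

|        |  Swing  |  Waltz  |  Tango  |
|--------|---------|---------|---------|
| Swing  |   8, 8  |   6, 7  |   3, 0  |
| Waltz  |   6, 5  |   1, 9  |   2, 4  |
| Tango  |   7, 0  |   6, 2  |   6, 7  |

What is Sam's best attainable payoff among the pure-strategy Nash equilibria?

Both Swing is a pure NE (Lee: 8 ≥ 7; Sam: 8 ≥ 7). Sam gets 8.
Both Tango is a pure NE (Lee: 6 ≥ 3; Sam: 7 ≥ 2). Sam gets 7.
Every other cell has a profitable deviation for at least one player. Highest of {8, 7} is 8.

8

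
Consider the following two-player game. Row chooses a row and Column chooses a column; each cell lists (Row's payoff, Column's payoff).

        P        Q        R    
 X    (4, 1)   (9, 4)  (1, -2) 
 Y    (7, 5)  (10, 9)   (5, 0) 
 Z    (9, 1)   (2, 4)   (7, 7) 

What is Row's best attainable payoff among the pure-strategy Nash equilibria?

10

(Y, Q) is a pure NE (Row: 10 ≥ 9; Column: 9 ≥ 5). Row gets 10.
(Z, R) is a pure NE (Row: 7 ≥ 5; Column: 7 ≥ 4). Row gets 7.
Every other cell has a profitable deviation for at least one player. Highest of {10, 7} is 10.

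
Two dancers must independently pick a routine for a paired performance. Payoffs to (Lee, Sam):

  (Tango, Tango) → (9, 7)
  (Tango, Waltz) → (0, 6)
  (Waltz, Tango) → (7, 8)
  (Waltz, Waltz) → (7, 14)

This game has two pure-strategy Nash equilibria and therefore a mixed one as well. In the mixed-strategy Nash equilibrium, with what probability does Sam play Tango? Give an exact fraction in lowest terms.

7/9

Sam's mix q on Tango must make Lee indifferent between Tango and Waltz.
Lee's payoff from Tango: 9q + 0(1−q). From Waltz: 7q + 7(1−q).
Set equal: 2q = 7(1−q) → q = 7/9.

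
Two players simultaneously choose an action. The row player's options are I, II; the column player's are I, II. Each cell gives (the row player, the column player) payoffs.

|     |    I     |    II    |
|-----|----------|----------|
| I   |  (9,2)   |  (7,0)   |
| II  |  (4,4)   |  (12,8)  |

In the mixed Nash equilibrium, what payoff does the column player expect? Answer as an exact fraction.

The row player mixes with probability p on I, chosen so the column player is indifferent: 2p + 4(1−p) = 0p + 8(1−p) gives p = 2/3.
The column player's expected payoff is 2·2/3 + 4·1/3 = 8/3.

8/3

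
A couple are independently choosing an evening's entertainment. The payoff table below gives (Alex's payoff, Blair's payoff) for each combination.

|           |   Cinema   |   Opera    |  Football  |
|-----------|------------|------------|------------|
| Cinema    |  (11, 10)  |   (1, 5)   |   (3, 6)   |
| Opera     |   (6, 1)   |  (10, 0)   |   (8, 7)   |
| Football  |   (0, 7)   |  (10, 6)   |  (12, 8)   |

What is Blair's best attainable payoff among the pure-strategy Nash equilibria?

Both Cinema is a pure NE (Alex: 11 ≥ 6; Blair: 10 ≥ 6). Blair gets 10.
Both Football is a pure NE (Alex: 12 ≥ 8; Blair: 8 ≥ 7). Blair gets 8.
Every other cell has a profitable deviation for at least one player. Highest of {10, 8} is 10.

10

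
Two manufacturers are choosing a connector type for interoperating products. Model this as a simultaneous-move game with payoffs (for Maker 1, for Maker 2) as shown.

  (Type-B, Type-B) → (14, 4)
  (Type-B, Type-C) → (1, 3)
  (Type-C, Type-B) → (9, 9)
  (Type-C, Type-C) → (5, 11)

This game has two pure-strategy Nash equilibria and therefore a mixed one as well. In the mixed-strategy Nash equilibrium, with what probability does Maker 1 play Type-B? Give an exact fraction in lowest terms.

2/3

Maker 1's mix p on Type-B must make Maker 2 indifferent between Type-B and Type-C.
Maker 2's payoff from Type-B: 4p + 9(1−p). From Type-C: 3p + 11(1−p).
Set equal: 1p = 2(1−p) → p = 2/3.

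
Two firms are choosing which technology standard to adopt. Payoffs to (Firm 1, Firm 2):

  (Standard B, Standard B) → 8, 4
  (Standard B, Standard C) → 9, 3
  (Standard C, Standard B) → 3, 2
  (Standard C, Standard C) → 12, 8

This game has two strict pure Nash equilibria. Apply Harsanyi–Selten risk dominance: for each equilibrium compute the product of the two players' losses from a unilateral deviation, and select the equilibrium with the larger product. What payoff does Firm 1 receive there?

12

At both Standard B: Firm 1 loses 8 − 3 = 5 by deviating; Firm 2 loses 4 − 3 = 1. Product = 5·1 = 5.
At both Standard C: Firm 1 loses 12 − 9 = 3 by deviating; Firm 2 loses 8 − 2 = 6. Product = 3·6 = 18.
18 > 5, so both Standard C is risk-dominant. Firm 1's payoff there is 12.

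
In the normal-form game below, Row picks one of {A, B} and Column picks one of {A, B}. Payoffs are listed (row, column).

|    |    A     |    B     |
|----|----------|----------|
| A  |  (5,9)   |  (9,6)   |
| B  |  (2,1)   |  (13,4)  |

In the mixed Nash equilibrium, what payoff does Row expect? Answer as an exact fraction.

Column mixes with probability q on A, chosen so Row is indifferent: 5q + 9(1−q) = 2q + 13(1−q) gives q = 4/7.
Row's expected payoff (from either row, since indifferent) is 5·4/7 + 9·3/7 = 47/7.

47/7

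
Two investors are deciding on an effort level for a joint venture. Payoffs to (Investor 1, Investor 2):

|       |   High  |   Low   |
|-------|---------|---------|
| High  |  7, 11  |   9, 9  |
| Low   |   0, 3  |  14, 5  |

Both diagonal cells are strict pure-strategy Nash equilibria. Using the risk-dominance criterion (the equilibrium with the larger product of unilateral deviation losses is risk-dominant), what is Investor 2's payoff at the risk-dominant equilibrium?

11

At both High: Investor 1 loses 7 − 0 = 7 by deviating; Investor 2 loses 11 − 9 = 2. Product = 7·2 = 14.
At both Low: Investor 1 loses 14 − 9 = 5 by deviating; Investor 2 loses 5 − 3 = 2. Product = 5·2 = 10.
14 > 10, so both High is risk-dominant. Investor 2's payoff there is 11.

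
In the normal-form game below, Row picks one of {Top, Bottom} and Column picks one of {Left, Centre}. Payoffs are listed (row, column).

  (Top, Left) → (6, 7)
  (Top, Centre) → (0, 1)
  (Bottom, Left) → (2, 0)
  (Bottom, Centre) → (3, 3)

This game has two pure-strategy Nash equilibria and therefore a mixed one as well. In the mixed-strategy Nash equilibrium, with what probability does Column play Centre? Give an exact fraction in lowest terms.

Column's mix q on Left must make Row indifferent between Top and Bottom.
Row's payoff from Top: 6q + 0(1−q). From Bottom: 2q + 3(1−q).
Set equal: 4q = 3(1−q) → q = 3/7.
Probability on Centre is 1 − 3/7 = 4/7.

4/7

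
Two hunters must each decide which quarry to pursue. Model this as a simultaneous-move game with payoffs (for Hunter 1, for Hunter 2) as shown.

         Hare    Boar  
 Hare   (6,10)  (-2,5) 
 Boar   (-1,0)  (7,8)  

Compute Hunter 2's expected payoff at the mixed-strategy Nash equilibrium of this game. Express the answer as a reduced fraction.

80/13

Hunter 1 mixes with probability p on Hare, chosen so Hunter 2 is indifferent: 10p + 0(1−p) = 5p + 8(1−p) gives p = 8/13.
Hunter 2's expected payoff is 10·8/13 + 0·5/13 = 80/13.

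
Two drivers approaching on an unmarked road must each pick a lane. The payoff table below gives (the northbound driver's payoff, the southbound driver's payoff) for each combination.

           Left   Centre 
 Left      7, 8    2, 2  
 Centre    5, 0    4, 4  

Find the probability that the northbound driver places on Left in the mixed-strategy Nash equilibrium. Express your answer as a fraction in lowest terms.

2/5

The northbound driver's mix p on Left must make the southbound driver indifferent between Left and Centre.
The southbound driver's payoff from Left: 8p + 0(1−p). From Centre: 2p + 4(1−p).
Set equal: 6p = 4(1−p) → p = 4/10 = 2/5.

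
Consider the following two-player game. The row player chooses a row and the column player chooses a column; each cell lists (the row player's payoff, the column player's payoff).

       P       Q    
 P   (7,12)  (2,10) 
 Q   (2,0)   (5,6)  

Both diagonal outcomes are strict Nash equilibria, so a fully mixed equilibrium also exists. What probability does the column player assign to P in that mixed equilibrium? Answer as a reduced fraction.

The column player's mix q on P must make the row player indifferent between P and Q.
The row player's payoff from P: 7q + 2(1−q). From Q: 2q + 5(1−q).
Set equal: 5q = 3(1−q) → q = 3/8.

3/8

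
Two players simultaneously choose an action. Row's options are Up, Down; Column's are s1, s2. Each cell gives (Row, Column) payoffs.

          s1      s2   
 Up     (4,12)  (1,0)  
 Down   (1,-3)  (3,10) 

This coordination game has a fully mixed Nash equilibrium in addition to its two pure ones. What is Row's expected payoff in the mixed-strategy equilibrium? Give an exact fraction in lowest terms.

Column mixes with probability q on s1, chosen so Row is indifferent: 4q + 1(1−q) = 1q + 3(1−q) gives q = 2/5.
Row's expected payoff (from either row, since indifferent) is 4·2/5 + 1·3/5 = 11/5.

11/5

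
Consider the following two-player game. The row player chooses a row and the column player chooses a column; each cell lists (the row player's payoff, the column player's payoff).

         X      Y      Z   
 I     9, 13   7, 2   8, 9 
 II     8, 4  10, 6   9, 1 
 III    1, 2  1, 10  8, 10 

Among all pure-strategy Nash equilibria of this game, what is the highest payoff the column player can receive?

13

(I, X) is a pure NE (the row player: 9 ≥ 8; the column player: 13 ≥ 9). The column player gets 13.
(II, Y) is a pure NE (the row player: 10 ≥ 7; the column player: 6 ≥ 4). The column player gets 6.
Every other cell has a profitable deviation for at least one player. Highest of {13, 6} is 13.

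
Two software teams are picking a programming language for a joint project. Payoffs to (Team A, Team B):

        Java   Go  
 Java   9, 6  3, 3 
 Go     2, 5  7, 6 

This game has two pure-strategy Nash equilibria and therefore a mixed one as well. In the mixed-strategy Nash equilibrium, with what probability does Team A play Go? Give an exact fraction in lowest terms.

3/4

Team A's mix p on Java must make Team B indifferent between Java and Go.
Team B's payoff from Java: 6p + 5(1−p). From Go: 3p + 6(1−p).
Set equal: 3p = 1(1−p) → p = 1/4.
Probability on Go is 1 − 1/4 = 3/4.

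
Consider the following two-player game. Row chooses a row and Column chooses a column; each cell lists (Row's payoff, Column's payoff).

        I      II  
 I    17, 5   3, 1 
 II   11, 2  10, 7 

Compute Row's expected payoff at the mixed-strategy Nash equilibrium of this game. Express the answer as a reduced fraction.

Column mixes with probability q on I, chosen so Row is indifferent: 17q + 3(1−q) = 11q + 10(1−q) gives q = 7/13.
Row's expected payoff (from either row, since indifferent) is 17·7/13 + 3·6/13 = 137/13.

137/13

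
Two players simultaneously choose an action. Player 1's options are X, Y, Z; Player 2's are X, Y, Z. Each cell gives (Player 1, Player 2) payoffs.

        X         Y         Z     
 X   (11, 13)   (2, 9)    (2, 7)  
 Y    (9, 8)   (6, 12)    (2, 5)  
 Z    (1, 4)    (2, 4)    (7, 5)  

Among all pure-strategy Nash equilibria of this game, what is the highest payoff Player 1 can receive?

Both X is a pure NE (Player 1: 11 ≥ 9; Player 2: 13 ≥ 9). Player 1 gets 11.
Both Y is a pure NE (Player 1: 6 ≥ 2; Player 2: 12 ≥ 8). Player 1 gets 6.
Both Z is a pure NE (Player 1: 7 ≥ 2; Player 2: 5 ≥ 4). Player 1 gets 7.
Every other cell has a profitable deviation for at least one player. Highest of {11, 6, 7} is 11.

11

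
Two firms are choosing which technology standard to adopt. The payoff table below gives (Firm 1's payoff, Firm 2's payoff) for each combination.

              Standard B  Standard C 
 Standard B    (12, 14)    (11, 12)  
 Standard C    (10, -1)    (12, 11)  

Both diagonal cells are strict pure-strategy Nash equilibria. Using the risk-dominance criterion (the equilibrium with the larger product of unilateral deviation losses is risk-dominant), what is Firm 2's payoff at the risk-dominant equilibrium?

At both Standard B: Firm 1 loses 12 − 10 = 2 by deviating; Firm 2 loses 14 − 12 = 2. Product = 2·2 = 4.
At both Standard C: Firm 1 loses 12 − 11 = 1 by deviating; Firm 2 loses 11 − (-1) = 12. Product = 1·12 = 12.
12 > 4, so both Standard C is risk-dominant. Firm 2's payoff there is 11.

11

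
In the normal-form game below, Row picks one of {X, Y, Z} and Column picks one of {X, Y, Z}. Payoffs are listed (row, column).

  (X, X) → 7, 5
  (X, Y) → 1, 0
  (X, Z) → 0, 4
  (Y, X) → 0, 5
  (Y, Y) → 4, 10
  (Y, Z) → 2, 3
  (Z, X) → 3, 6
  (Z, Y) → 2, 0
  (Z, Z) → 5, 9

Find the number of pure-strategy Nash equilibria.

3

Both X: Row gets 7 (best alternative 3); Column gets 5 (best alternative 4). Neither deviates — NE.
Both Y: Row gets 4 (best alternative 2); Column gets 10 (best alternative 5). Neither deviates — NE.
Both Z: Row gets 5 (best alternative 2); Column gets 9 (best alternative 6). Neither deviates — NE.
(Y, X) is not a NE: Row would switch to X (7 > 0).
No other cell survives both best-response checks, so there are 3 pure NE.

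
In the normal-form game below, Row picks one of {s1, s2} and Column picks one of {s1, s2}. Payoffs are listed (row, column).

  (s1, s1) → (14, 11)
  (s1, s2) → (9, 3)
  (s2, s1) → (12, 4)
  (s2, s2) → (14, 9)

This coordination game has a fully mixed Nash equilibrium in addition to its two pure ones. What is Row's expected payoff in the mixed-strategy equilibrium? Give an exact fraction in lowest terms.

Column mixes with probability q on s1, chosen so Row is indifferent: 14q + 9(1−q) = 12q + 14(1−q) gives q = 5/7.
Row's expected payoff (from either row, since indifferent) is 14·5/7 + 9·2/7 = 88/7.

88/7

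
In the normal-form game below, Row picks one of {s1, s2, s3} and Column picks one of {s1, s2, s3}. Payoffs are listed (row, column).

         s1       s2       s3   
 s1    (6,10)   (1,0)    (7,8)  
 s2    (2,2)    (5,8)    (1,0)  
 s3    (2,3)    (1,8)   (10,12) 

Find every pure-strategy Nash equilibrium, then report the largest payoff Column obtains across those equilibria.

Both s1 is a pure NE (Row: 6 ≥ 2; Column: 10 ≥ 8). Column gets 10.
Both s2 is a pure NE (Row: 5 ≥ 1; Column: 8 ≥ 2). Column gets 8.
Both s3 is a pure NE (Row: 10 ≥ 7; Column: 12 ≥ 8). Column gets 12.
Every other cell has a profitable deviation for at least one player. Highest of {10, 8, 12} is 12.

12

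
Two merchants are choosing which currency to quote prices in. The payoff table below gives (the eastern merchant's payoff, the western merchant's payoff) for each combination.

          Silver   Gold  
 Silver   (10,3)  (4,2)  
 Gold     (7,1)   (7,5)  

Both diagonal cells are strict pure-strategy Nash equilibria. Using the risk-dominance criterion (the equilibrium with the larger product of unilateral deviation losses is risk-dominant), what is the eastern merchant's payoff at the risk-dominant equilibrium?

At both Silver: the eastern merchant loses 10 − 7 = 3 by deviating; the western merchant loses 3 − 2 = 1. Product = 3·1 = 3.
At both Gold: the eastern merchant loses 7 − 4 = 3 by deviating; the western merchant loses 5 − 1 = 4. Product = 3·4 = 12.
12 > 3, so both Gold is risk-dominant. The eastern merchant's payoff there is 7.

7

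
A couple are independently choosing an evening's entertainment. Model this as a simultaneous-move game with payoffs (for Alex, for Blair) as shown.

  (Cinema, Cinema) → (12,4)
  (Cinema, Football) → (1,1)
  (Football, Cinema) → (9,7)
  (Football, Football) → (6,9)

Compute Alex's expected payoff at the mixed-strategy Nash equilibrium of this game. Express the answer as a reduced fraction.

Blair mixes with probability q on Cinema, chosen so Alex is indifferent: 12q + 1(1−q) = 9q + 6(1−q) gives q = 5/8.
Alex's expected payoff (from either row, since indifferent) is 12·5/8 + 1·3/8 = 63/8.

63/8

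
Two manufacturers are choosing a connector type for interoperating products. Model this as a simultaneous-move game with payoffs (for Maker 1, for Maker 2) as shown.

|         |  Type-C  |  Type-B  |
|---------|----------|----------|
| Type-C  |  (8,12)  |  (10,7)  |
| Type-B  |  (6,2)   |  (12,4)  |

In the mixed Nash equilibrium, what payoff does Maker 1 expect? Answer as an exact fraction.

Maker 2 mixes with probability q on Type-C, chosen so Maker 1 is indifferent: 8q + 10(1−q) = 6q + 12(1−q) gives q = 1/2.
Maker 1's expected payoff (from either row, since indifferent) is 8·1/2 + 10·1/2 = 9.

9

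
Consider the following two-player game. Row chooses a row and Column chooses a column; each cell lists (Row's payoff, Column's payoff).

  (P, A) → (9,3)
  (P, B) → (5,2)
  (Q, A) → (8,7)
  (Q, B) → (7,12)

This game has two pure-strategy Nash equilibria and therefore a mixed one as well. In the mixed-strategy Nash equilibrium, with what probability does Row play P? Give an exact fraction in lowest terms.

Row's mix p on P must make Column indifferent between A and B.
Column's payoff from A: 3p + 7(1−p). From B: 2p + 12(1−p).
Set equal: 1p = 5(1−p) → p = 5/6.

5/6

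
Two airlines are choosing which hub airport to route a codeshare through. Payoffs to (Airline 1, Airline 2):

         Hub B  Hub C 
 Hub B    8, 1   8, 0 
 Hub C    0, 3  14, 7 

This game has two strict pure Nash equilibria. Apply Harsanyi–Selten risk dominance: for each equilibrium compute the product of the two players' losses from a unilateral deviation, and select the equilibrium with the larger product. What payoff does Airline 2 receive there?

At both Hub B: Airline 1 loses 8 − 0 = 8 by deviating; Airline 2 loses 1 − 0 = 1. Product = 8·1 = 8.
At both Hub C: Airline 1 loses 14 − 8 = 6 by deviating; Airline 2 loses 7 − 3 = 4. Product = 6·4 = 24.
24 > 8, so both Hub C is risk-dominant. Airline 2's payoff there is 7.

7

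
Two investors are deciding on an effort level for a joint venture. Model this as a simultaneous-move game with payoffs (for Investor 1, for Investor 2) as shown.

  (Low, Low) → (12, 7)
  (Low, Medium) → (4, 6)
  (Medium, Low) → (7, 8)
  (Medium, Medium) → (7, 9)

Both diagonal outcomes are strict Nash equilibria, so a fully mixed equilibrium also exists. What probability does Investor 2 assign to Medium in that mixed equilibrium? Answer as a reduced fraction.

5/8

Investor 2's mix q on Low must make Investor 1 indifferent between Low and Medium.
Investor 1's payoff from Low: 12q + 4(1−q). From Medium: 7q + 7(1−q).
Set equal: 5q = 3(1−q) → q = 3/8.
Probability on Medium is 1 − 3/8 = 5/8.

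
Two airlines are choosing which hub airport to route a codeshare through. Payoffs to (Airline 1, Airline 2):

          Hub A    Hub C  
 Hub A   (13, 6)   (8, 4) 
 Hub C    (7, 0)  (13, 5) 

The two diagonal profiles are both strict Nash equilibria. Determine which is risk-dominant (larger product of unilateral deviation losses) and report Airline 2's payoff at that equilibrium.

5

At both Hub A: Airline 1 loses 13 − 7 = 6 by deviating; Airline 2 loses 6 − 4 = 2. Product = 6·2 = 12.
At both Hub C: Airline 1 loses 13 − 8 = 5 by deviating; Airline 2 loses 5 − 0 = 5. Product = 5·5 = 25.
25 > 12, so both Hub C is risk-dominant. Airline 2's payoff there is 5.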